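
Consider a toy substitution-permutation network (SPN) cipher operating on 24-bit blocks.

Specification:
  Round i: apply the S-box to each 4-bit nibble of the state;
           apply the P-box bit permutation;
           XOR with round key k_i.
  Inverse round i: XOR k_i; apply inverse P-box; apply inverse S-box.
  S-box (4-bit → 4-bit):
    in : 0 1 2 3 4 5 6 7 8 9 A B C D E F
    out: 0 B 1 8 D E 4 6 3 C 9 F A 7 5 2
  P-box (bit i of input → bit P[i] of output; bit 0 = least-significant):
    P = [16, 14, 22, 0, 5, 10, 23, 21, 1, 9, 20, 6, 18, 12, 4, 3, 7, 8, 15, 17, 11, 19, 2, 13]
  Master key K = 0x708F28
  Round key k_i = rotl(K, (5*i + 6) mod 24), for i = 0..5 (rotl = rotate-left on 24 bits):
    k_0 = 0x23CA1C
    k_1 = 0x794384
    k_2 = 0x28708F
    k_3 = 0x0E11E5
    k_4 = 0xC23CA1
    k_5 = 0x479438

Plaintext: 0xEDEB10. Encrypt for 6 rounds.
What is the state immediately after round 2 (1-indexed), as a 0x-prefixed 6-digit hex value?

s_0 = plaintext = 0xEDEB10
s_1 = Round(s_0, k_0) = 0x1745EA
s_2 = Round(s_1, k_1) = 0xE4E8FD
s_3 = Round(s_2, k_2) = 0x6FBE19
s_4 = Round(s_3, k_3) = 0x7A04DA
s_5 = Round(s_4, k_4) = 0x593846
s_6 = Round(s_5, k_5) = 0xAD3616

0xE4E8FD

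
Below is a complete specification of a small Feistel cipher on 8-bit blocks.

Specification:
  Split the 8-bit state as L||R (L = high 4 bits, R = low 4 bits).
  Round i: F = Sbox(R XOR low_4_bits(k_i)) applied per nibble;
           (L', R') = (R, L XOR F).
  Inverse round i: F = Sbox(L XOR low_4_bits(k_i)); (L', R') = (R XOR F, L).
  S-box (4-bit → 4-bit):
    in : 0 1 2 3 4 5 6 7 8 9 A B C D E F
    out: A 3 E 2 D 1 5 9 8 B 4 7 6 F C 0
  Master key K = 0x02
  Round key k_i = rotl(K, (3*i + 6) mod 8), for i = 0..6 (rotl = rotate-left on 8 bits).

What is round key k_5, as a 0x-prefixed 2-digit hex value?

0x40

K = 0x02
k_0 = rotl(K, (3*0+6) mod 8) = rotl(K, 6) = 0x80
k_1 = rotl(K, (3*1+6) mod 8) = rotl(K, 1) = 0x04
k_2 = rotl(K, (3*2+6) mod 8) = rotl(K, 4) = 0x20
k_3 = rotl(K, (3*3+6) mod 8) = rotl(K, 7) = 0x01
k_4 = rotl(K, (3*4+6) mod 8) = rotl(K, 2) = 0x08
k_5 = rotl(K, (3*5+6) mod 8) = rotl(K, 5) = 0x40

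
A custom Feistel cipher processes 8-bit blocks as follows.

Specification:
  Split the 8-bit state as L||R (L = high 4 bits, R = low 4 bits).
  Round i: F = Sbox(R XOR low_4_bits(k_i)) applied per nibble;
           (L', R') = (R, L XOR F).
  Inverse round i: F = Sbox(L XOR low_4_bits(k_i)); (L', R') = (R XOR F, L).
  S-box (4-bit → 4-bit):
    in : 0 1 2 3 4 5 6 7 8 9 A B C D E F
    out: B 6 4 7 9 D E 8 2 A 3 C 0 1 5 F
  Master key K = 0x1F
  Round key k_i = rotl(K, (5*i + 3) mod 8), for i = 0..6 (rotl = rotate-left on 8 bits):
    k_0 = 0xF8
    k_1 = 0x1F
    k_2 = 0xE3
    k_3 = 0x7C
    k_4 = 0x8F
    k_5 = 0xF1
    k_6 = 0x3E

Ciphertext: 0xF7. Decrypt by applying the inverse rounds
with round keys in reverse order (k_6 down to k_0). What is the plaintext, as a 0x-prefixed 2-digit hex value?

s_0 = ciphertext = 0xF7
s_1 = InvRound(s_0, k_6) = 0x1F
s_2 = InvRound(s_1, k_5) = 0x41
s_3 = InvRound(s_2, k_4) = 0xD4
s_4 = InvRound(s_3, k_3) = 0x2D
s_5 = InvRound(s_4, k_2) = 0xB2
s_6 = InvRound(s_5, k_1) = 0xBB
s_7 = InvRound(s_6, k_0) = 0xCB

0xCB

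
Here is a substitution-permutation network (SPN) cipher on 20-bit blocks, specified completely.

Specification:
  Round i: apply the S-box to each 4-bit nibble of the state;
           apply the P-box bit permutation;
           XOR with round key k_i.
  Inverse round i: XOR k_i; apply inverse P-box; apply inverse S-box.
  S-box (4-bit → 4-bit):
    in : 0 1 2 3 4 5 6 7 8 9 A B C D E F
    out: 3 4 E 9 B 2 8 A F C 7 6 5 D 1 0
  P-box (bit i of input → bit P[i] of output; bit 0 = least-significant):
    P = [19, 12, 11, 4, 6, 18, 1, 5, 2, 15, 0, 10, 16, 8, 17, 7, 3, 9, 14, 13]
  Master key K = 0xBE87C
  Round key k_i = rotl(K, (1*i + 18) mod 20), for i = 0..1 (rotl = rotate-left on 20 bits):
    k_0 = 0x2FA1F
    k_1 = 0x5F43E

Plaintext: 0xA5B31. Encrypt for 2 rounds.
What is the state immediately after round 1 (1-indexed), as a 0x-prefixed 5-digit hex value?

0x23176

s_0 = plaintext = 0xA5B31
s_1 = Round(s_0, k_0) = 0x23176
s_2 = Round(s_1, k_1) = 0x0968F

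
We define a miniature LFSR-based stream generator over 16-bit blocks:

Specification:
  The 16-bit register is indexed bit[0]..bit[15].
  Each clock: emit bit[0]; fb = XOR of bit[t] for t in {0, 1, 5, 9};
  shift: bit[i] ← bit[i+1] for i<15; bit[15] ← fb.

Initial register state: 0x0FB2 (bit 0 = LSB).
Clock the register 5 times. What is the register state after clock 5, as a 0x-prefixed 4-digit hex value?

0x887D

reg_0 = 0x0FB2
clock 1: out=0, reg = 0x87D9
clock 2: out=1, reg = 0x43EC
clock 3: out=0, reg = 0x21F6
clock 4: out=0, reg = 0x10FB
clock 5: out=1, reg = 0x887D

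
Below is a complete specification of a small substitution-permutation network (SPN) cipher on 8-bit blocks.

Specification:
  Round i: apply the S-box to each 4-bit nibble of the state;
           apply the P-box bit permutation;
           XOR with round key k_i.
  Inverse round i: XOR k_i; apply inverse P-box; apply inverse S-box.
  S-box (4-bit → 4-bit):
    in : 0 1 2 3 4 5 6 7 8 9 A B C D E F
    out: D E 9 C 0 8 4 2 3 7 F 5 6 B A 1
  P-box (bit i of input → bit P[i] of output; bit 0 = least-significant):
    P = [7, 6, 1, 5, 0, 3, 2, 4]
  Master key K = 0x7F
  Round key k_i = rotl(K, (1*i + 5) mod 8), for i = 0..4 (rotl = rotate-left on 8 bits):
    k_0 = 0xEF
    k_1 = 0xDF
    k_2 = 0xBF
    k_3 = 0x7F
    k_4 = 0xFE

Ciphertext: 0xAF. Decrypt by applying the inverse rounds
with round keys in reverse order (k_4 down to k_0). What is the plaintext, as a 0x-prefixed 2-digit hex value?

s_0 = ciphertext = 0xAF
s_1 = InvRound(s_0, k_4) = 0x27
s_2 = InvRound(s_1, k_3) = 0xE7
s_3 = InvRound(s_2, k_2) = 0xE7
s_4 = InvRound(s_3, k_1) = 0xE5
s_5 = InvRound(s_4, k_0) = 0x76

0x76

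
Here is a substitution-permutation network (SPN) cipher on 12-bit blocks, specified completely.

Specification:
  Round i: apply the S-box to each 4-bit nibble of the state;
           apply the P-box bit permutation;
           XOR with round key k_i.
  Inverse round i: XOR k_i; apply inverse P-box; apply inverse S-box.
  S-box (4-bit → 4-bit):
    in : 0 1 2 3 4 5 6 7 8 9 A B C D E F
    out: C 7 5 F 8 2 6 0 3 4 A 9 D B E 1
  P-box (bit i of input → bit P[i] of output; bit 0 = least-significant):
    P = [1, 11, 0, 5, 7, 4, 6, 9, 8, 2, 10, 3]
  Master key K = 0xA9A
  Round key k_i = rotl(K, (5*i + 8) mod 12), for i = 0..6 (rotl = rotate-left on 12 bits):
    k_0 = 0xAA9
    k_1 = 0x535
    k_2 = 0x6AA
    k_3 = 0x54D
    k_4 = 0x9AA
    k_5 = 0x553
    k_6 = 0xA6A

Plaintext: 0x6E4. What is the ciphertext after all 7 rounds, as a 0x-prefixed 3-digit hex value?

0xF2C

s_0 = plaintext = 0x6E4
s_1 = Round(s_0, k_0) = 0xCDD
s_2 = Round(s_1, k_1) = 0xA8F
s_3 = Round(s_2, k_2) = 0x634
s_4 = Round(s_3, k_3) = 0x3B9
s_5 = Round(s_4, k_4) = 0xE27
s_6 = Round(s_5, k_5) = 0x19F
s_7 = Round(s_6, k_6) = 0xF2C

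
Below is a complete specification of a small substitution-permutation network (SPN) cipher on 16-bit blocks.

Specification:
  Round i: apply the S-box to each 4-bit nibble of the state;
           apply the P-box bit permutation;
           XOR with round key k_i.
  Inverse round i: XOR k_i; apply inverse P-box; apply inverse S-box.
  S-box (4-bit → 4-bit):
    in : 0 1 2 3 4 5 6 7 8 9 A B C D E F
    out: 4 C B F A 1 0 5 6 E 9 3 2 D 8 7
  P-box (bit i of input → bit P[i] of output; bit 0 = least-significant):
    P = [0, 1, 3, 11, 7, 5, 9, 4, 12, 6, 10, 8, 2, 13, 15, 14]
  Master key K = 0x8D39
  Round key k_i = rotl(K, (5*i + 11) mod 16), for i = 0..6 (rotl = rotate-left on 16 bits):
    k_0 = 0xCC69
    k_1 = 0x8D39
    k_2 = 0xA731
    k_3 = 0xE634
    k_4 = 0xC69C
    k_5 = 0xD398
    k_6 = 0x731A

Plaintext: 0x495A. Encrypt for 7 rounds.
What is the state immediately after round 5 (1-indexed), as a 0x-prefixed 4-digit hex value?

s_0 = plaintext = 0x495A
s_1 = Round(s_0, k_0) = 0xA1A8
s_2 = Round(s_1, k_1) = 0xC8A7
s_3 = Round(s_2, k_2) = 0x83E8
s_4 = Round(s_3, k_3) = 0x536E
s_5 = Round(s_4, k_4) = 0xDBD8
s_6 = Round(s_5, k_5) = 0x0146
s_7 = Round(s_6, k_6) = 0xF62A

0xDBD8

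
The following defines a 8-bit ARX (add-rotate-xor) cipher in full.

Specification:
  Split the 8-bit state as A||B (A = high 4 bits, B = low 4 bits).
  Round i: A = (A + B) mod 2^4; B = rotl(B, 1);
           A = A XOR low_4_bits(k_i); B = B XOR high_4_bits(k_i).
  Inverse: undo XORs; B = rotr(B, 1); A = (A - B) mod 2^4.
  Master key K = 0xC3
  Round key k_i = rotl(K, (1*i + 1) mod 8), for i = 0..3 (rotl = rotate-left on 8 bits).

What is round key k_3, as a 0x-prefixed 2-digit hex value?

0x3C

K = 0xC3
k_0 = rotl(K, (1*0+1) mod 8) = rotl(K, 1) = 0x87
k_1 = rotl(K, (1*1+1) mod 8) = rotl(K, 2) = 0x0F
k_2 = rotl(K, (1*2+1) mod 8) = rotl(K, 3) = 0x1E
k_3 = rotl(K, (1*3+1) mod 8) = rotl(K, 4) = 0x3C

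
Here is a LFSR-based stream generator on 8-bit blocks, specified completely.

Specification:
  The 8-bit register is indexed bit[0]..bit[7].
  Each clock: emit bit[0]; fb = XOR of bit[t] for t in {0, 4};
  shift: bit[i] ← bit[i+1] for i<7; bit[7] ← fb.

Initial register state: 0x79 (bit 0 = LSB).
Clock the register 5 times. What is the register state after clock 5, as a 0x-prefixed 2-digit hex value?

0xF3

reg_0 = 0x79
clock 1: out=1, reg = 0x3C
clock 2: out=0, reg = 0x9E
clock 3: out=0, reg = 0xCF
clock 4: out=1, reg = 0xE7
clock 5: out=1, reg = 0xF3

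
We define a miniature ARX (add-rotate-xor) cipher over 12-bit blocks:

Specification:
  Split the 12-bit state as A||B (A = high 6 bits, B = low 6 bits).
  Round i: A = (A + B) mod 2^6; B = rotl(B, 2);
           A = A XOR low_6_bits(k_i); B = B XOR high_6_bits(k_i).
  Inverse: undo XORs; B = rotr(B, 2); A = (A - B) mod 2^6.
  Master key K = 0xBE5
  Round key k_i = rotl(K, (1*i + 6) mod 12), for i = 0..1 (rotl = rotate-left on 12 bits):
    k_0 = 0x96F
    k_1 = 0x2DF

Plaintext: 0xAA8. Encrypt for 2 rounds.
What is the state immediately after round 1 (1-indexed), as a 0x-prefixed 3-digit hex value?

s_0 = plaintext = 0xAA8
s_1 = Round(s_0, k_0) = 0xF47
s_2 = Round(s_1, k_1) = 0x6D7

0xF47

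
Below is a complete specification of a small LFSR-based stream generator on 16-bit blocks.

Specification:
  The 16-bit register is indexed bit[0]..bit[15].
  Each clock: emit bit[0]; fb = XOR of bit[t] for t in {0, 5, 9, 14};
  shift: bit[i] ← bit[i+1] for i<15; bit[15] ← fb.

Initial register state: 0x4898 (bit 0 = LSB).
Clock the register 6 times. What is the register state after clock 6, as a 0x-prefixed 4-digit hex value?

0x3522

reg_0 = 0x4898
clock 1: out=0, reg = 0xA44C
clock 2: out=0, reg = 0x5226
clock 3: out=0, reg = 0xA913
clock 4: out=1, reg = 0xD489
clock 5: out=1, reg = 0x6A44
clock 6: out=0, reg = 0x3522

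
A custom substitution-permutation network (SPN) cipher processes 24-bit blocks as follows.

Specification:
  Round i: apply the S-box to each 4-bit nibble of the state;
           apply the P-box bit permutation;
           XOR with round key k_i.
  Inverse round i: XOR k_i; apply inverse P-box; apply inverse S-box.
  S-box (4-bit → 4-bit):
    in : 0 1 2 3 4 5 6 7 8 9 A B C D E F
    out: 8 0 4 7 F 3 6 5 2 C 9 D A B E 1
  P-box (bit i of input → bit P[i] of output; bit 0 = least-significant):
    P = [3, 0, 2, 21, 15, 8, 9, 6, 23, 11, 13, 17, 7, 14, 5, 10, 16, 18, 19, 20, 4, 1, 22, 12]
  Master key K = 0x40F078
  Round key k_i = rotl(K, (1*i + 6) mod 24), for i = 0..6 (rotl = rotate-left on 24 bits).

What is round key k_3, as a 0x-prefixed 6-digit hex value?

0xE0F081

K = 0x40F078
k_0 = rotl(K, (1*0+6) mod 24) = rotl(K, 6) = 0x3C1E10
k_1 = rotl(K, (1*1+6) mod 24) = rotl(K, 7) = 0x783C20
k_2 = rotl(K, (1*2+6) mod 24) = rotl(K, 8) = 0xF07840
k_3 = rotl(K, (1*3+6) mod 24) = rotl(K, 9) = 0xE0F081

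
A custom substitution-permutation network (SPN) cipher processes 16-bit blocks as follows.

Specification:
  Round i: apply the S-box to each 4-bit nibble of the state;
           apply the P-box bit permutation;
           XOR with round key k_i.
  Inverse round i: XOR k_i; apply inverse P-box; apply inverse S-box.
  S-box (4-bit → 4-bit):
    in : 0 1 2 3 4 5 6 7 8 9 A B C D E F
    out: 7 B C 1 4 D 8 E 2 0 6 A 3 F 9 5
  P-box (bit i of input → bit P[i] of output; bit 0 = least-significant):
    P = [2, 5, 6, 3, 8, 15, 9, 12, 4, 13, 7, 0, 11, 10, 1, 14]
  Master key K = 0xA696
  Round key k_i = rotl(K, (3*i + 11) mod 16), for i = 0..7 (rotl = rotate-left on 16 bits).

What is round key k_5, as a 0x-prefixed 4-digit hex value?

0x5A9A

K = 0xA696
k_0 = rotl(K, (3*0+11) mod 16) = rotl(K, 11) = 0xB534
k_1 = rotl(K, (3*1+11) mod 16) = rotl(K, 14) = 0xA9A5
k_2 = rotl(K, (3*2+11) mod 16) = rotl(K, 1) = 0x4D2D
k_3 = rotl(K, (3*3+11) mod 16) = rotl(K, 4) = 0x696A
k_4 = rotl(K, (3*4+11) mod 16) = rotl(K, 7) = 0x4B53
k_5 = rotl(K, (3*5+11) mod 16) = rotl(K, 10) = 0x5A9A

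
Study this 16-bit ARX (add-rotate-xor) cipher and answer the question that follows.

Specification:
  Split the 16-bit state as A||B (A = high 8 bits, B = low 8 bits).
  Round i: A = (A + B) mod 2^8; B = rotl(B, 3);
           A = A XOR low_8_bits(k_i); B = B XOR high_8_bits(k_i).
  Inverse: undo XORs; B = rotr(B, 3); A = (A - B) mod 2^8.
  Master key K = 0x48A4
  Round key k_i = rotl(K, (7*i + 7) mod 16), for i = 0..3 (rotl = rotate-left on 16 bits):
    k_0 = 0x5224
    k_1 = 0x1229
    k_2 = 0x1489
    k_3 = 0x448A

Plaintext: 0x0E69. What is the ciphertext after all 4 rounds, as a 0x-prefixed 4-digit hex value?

0xD252

s_0 = plaintext = 0x0E69
s_1 = Round(s_0, k_0) = 0x5319
s_2 = Round(s_1, k_1) = 0x45DA
s_3 = Round(s_2, k_2) = 0x96C2
s_4 = Round(s_3, k_3) = 0xD252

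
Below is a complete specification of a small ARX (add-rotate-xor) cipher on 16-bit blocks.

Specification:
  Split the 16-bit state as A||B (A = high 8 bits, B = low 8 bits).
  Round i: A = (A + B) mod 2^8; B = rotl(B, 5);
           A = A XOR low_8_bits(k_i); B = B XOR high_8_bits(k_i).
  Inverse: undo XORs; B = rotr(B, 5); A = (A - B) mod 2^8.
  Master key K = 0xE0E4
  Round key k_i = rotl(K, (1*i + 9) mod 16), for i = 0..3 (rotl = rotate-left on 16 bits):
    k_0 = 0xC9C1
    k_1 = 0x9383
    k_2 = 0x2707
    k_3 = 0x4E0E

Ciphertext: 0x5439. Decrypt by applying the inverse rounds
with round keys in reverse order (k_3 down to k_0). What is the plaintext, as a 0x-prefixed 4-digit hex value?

s_0 = ciphertext = 0x5439
s_1 = InvRound(s_0, k_3) = 0x9FBB
s_2 = InvRound(s_1, k_2) = 0xB4E4
s_3 = InvRound(s_2, k_1) = 0x7CBB
s_4 = InvRound(s_3, k_0) = 0x2A93

0x2A93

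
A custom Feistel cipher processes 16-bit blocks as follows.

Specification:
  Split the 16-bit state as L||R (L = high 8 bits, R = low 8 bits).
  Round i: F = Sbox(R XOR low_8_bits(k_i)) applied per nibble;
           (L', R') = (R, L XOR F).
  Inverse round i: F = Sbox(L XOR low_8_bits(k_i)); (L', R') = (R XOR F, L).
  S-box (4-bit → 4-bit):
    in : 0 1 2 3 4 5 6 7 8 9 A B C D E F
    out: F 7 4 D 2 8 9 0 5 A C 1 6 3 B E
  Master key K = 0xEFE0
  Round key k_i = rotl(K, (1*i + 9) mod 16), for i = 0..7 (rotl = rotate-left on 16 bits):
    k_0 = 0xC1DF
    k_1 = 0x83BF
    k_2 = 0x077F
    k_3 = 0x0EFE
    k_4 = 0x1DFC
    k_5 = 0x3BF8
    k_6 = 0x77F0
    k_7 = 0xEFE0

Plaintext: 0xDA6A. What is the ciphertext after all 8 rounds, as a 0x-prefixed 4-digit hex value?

s_0 = plaintext = 0xDA6A
s_1 = Round(s_0, k_0) = 0x6AC2
s_2 = Round(s_1, k_1) = 0xC269
s_3 = Round(s_2, k_2) = 0x69BB
s_4 = Round(s_3, k_3) = 0xBB41
s_5 = Round(s_4, k_4) = 0x41A8
s_6 = Round(s_5, k_5) = 0xA8CE
s_7 = Round(s_6, k_6) = 0xCE73
s_8 = Round(s_7, k_7) = 0x7363

0x7363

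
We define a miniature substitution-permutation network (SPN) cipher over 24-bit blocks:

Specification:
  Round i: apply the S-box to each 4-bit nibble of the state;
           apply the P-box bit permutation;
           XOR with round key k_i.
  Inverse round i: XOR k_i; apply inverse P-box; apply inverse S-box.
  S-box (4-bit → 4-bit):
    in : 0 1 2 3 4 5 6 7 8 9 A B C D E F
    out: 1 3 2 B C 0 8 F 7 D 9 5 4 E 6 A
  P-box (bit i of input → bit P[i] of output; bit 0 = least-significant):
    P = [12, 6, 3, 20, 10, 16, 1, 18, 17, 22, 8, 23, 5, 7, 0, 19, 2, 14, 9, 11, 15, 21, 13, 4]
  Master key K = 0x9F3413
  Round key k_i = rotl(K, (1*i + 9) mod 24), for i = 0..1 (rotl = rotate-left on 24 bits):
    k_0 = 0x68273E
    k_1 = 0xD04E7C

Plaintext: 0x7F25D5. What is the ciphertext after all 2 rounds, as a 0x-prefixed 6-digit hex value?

0x142065

s_0 = plaintext = 0x7F25D5
s_1 = Round(s_0, k_0) = 0x4DCFAC
s_2 = Round(s_1, k_1) = 0x142065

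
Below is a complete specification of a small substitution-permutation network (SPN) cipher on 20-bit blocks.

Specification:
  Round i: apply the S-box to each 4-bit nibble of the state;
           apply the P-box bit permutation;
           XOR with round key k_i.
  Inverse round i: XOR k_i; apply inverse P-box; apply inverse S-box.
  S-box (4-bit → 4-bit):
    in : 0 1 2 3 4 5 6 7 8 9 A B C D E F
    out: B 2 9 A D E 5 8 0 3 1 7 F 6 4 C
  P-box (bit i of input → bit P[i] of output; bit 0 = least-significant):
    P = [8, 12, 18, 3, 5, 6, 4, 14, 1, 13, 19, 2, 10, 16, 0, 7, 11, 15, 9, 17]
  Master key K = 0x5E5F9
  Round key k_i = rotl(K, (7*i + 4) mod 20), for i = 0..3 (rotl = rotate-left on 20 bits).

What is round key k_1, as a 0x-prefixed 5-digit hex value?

K = 0x5E5F9
k_0 = rotl(K, (7*0+4) mod 20) = rotl(K, 4) = 0xE5F95
k_1 = rotl(K, (7*1+4) mod 20) = rotl(K, 11) = 0xFCAF2

0xFCAF2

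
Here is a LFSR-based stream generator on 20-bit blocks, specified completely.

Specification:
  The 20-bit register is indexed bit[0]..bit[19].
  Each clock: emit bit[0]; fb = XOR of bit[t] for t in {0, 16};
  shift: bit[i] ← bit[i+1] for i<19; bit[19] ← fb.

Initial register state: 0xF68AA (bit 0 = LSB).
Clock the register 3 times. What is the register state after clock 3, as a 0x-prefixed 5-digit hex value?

0xBED15

reg_0 = 0xF68AA
clock 1: out=0, reg = 0xFB455
clock 2: out=1, reg = 0x7DA2A
clock 3: out=0, reg = 0xBED15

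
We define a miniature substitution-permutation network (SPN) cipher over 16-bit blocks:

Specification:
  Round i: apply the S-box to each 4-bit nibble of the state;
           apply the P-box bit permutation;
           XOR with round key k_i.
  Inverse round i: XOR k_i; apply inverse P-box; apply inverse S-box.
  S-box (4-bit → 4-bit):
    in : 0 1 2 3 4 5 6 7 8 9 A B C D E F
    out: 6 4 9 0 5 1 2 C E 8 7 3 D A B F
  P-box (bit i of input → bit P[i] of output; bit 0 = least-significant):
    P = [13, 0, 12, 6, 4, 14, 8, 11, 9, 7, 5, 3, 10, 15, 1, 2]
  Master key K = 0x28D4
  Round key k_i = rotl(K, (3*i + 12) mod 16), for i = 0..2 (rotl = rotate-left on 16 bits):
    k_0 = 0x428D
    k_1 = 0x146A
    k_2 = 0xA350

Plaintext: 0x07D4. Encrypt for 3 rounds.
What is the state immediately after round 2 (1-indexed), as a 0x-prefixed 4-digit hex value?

s_0 = plaintext = 0x07D4
s_1 = Round(s_0, k_0) = 0xBAA7
s_2 = Round(s_1, k_1) = 0xC39A
s_3 = Round(s_2, k_2) = 0x9F57

0xC39A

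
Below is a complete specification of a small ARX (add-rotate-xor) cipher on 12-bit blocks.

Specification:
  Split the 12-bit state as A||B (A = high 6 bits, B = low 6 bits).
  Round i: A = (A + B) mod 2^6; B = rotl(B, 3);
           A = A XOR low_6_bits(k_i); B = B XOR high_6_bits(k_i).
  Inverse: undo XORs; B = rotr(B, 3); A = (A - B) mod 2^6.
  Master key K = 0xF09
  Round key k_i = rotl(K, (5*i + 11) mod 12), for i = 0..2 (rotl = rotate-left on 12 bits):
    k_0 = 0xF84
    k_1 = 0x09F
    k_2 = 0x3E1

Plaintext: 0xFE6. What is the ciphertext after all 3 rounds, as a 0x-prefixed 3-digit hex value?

0x995

s_0 = plaintext = 0xFE6
s_1 = Round(s_0, k_0) = 0x84A
s_2 = Round(s_1, k_1) = 0xD13
s_3 = Round(s_2, k_2) = 0x995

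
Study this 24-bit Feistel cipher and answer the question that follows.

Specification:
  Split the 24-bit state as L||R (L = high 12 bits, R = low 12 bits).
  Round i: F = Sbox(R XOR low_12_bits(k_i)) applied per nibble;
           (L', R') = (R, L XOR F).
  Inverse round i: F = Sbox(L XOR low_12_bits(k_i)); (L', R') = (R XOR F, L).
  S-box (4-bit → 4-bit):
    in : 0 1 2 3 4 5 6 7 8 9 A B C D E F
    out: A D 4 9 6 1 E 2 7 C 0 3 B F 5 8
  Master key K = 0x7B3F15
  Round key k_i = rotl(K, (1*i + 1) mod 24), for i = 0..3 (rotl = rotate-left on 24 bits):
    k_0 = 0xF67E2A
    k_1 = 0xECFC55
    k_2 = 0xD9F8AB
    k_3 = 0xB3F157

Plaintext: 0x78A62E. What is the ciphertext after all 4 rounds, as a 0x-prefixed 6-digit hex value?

s_0 = plaintext = 0x78A62E
s_1 = Round(s_0, k_0) = 0x62E02C
s_2 = Round(s_1, k_1) = 0x02CD02
s_3 = Round(s_2, k_2) = 0xD02120
s_4 = Round(s_3, k_3) = 0x120720

0x120720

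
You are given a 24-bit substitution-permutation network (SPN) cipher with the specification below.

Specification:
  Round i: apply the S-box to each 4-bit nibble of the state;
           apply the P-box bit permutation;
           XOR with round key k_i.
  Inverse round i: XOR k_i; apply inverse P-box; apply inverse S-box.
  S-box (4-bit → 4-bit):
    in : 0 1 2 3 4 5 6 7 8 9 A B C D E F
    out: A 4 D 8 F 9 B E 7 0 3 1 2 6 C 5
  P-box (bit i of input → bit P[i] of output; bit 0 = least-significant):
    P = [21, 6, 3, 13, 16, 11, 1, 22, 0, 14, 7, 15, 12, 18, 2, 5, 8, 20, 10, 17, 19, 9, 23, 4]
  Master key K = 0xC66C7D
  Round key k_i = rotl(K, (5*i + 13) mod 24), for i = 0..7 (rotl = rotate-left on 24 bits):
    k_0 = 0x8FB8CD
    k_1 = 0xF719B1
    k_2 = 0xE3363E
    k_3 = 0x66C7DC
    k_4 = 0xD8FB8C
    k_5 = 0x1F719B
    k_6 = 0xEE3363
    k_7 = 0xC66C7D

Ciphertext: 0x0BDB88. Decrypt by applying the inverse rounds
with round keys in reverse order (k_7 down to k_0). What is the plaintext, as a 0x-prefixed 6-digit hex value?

s_0 = ciphertext = 0x0BDB88
s_1 = InvRound(s_0, k_7) = 0x4F4250
s_2 = InvRound(s_1, k_6) = 0xEB5AF5
s_3 = InvRound(s_2, k_5) = 0xDA7974
s_4 = InvRound(s_3, k_4) = 0x033E9D
s_5 = InvRound(s_4, k_3) = 0x9BA666
s_6 = InvRound(s_5, k_2) = 0x5CB338
s_7 = InvRound(s_6, k_1) = 0x8392A2
s_8 = InvRound(s_7, k_0) = 0xA97BD7

0xA97BD7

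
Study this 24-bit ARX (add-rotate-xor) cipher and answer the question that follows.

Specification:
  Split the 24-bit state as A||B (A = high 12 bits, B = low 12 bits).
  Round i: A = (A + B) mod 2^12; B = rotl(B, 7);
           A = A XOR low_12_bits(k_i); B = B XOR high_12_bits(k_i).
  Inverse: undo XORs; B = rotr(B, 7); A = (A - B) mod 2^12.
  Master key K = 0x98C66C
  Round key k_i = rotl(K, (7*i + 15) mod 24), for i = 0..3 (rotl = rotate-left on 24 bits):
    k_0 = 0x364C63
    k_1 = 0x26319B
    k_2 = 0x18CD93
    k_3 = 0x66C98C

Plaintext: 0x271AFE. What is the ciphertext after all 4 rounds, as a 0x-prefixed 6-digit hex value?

0xF09E6A

s_0 = plaintext = 0x271AFE
s_1 = Round(s_0, k_0) = 0x10CC33
s_2 = Round(s_1, k_1) = 0xCA4B82
s_3 = Round(s_2, k_2) = 0x5B50D0
s_4 = Round(s_3, k_3) = 0xF09E6A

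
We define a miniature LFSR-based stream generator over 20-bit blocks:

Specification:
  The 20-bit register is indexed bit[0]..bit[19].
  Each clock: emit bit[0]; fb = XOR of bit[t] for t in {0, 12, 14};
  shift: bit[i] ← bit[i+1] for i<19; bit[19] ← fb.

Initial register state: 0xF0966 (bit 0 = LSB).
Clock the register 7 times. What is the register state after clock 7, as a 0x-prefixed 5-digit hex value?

0x55E12

reg_0 = 0xF0966
clock 1: out=0, reg = 0x784B3
clock 2: out=1, reg = 0xBC259
clock 3: out=1, reg = 0x5E12C
clock 4: out=0, reg = 0xAF096
clock 5: out=0, reg = 0x5784B
clock 6: out=1, reg = 0xABC25
clock 7: out=1, reg = 0x55E12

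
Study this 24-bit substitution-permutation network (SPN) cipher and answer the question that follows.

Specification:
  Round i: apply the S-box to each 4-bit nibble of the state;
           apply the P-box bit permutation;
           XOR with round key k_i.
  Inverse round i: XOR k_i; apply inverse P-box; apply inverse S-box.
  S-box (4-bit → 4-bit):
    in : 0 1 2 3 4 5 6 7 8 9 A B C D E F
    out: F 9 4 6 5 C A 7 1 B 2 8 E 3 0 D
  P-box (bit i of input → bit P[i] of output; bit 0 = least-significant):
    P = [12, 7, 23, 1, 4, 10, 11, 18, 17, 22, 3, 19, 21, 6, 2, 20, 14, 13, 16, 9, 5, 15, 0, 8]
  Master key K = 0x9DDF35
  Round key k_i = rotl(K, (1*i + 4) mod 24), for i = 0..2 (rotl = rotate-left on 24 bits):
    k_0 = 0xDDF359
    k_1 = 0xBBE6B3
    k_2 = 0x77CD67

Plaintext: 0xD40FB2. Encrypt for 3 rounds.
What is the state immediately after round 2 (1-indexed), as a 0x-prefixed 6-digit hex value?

0x7A6BFD

s_0 = plaintext = 0xD40FB2
s_1 = Round(s_0, k_0) = 0x623335
s_2 = Round(s_1, k_1) = 0x7A6BFD
s_3 = Round(s_2, k_2) = 0x6B7596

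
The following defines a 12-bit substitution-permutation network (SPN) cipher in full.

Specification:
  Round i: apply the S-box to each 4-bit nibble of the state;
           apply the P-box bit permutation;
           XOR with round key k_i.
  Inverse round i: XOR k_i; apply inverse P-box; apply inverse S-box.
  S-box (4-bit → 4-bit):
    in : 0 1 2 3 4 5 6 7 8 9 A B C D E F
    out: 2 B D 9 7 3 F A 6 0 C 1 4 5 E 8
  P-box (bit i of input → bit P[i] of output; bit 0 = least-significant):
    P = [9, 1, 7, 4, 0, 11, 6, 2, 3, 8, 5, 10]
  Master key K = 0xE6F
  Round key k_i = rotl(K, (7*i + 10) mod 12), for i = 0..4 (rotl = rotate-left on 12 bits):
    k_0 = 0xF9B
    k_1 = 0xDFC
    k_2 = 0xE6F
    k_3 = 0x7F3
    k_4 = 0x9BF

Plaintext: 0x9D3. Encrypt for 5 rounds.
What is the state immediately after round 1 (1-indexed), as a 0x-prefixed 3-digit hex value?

0xDCA

s_0 = plaintext = 0x9D3
s_1 = Round(s_0, k_0) = 0xDCA
s_2 = Round(s_1, k_1) = 0xD04
s_3 = Round(s_2, k_2) = 0x4C5
s_4 = Round(s_3, k_3) = 0x499
s_5 = Round(s_4, k_4) = 0x897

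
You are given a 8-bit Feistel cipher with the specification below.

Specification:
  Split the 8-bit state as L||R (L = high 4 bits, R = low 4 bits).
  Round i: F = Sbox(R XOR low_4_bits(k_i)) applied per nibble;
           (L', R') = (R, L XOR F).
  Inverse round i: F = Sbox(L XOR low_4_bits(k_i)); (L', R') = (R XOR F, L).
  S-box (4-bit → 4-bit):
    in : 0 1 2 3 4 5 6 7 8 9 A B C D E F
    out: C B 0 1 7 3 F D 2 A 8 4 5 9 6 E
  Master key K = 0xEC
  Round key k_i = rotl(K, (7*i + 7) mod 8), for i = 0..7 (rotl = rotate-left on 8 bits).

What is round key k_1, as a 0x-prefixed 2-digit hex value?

0x3B

K = 0xEC
k_0 = rotl(K, (7*0+7) mod 8) = rotl(K, 7) = 0x76
k_1 = rotl(K, (7*1+7) mod 8) = rotl(K, 6) = 0x3B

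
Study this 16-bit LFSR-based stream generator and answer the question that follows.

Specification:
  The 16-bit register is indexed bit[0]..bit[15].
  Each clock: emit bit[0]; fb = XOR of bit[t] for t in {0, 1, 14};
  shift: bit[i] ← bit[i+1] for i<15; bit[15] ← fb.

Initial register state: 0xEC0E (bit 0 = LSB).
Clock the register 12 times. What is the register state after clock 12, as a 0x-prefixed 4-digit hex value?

0x202E

reg_0 = 0xEC0E
clock 1: out=0, reg = 0x7607
clock 2: out=1, reg = 0xBB03
clock 3: out=1, reg = 0x5D81
clock 4: out=1, reg = 0x2EC0
clock 5: out=0, reg = 0x1760
clock 6: out=0, reg = 0x0BB0
clock 7: out=0, reg = 0x05D8
clock 8: out=0, reg = 0x02EC
clock 9: out=0, reg = 0x0176
clock 10: out=0, reg = 0x80BB
clock 11: out=1, reg = 0x405D
clock 12: out=1, reg = 0x202E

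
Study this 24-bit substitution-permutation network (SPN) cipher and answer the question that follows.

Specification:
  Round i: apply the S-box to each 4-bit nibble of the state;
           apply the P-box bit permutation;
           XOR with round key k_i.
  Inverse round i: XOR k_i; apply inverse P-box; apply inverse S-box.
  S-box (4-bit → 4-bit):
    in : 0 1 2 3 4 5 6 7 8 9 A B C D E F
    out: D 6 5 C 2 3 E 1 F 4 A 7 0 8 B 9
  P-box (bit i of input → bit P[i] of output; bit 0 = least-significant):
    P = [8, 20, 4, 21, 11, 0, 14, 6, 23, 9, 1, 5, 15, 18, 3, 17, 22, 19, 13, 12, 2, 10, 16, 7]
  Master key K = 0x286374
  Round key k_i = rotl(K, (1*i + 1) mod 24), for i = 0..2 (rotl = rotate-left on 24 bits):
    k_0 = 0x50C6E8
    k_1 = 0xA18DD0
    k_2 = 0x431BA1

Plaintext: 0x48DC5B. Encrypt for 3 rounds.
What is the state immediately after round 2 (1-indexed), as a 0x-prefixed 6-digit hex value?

0x2A1706

s_0 = plaintext = 0x48DC5B
s_1 = Round(s_0, k_0) = 0x0AFBF9
s_2 = Round(s_1, k_1) = 0x2A1706
s_3 = Round(s_2, k_2) = 0xFE43FD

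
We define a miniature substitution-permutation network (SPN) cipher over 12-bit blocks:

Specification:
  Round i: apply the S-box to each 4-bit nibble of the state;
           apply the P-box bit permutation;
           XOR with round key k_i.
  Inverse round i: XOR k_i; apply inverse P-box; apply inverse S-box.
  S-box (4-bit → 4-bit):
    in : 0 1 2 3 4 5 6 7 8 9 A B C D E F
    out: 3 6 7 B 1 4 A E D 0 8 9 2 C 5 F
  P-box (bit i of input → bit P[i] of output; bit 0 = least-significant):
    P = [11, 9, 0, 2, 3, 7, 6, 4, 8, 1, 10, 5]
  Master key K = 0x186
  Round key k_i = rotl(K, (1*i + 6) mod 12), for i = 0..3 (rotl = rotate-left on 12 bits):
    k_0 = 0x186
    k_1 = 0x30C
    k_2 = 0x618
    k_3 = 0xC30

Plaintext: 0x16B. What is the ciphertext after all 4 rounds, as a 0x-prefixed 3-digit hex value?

0x7E2

s_0 = plaintext = 0x16B
s_1 = Round(s_0, k_0) = 0xD10
s_2 = Round(s_1, k_1) = 0xDEC
s_3 = Round(s_2, k_2) = 0x070
s_4 = Round(s_3, k_3) = 0x7E2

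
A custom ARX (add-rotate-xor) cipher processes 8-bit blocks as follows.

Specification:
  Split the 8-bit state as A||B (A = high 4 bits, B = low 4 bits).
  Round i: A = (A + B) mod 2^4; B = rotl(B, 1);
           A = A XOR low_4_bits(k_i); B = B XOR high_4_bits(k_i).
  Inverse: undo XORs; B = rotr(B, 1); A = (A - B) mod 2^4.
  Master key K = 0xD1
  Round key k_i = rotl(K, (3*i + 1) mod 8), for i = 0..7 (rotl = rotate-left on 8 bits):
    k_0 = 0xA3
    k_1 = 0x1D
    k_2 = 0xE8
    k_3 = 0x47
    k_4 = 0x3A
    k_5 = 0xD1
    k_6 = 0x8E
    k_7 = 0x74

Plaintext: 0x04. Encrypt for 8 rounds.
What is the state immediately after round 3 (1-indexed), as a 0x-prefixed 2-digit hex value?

0x14

s_0 = plaintext = 0x04
s_1 = Round(s_0, k_0) = 0x72
s_2 = Round(s_1, k_1) = 0x45
s_3 = Round(s_2, k_2) = 0x14
s_4 = Round(s_3, k_3) = 0x2C
s_5 = Round(s_4, k_4) = 0x4A
s_6 = Round(s_5, k_5) = 0xF8
s_7 = Round(s_6, k_6) = 0x99
s_8 = Round(s_7, k_7) = 0x64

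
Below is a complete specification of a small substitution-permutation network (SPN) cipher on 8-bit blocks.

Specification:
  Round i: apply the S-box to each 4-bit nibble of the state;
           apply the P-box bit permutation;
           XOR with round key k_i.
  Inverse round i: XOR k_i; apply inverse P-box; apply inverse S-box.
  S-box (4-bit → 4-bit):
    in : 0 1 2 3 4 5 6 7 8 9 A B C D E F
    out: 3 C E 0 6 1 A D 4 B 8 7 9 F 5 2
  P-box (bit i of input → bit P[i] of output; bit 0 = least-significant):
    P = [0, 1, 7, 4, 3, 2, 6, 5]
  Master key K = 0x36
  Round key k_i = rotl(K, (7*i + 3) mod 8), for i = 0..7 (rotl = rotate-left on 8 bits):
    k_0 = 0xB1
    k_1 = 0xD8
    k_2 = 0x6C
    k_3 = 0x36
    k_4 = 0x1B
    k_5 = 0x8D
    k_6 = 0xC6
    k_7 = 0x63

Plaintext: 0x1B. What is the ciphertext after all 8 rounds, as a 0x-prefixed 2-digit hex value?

0xFC

s_0 = plaintext = 0x1B
s_1 = Round(s_0, k_0) = 0x52
s_2 = Round(s_1, k_1) = 0x42
s_3 = Round(s_2, k_2) = 0xBA
s_4 = Round(s_3, k_3) = 0x6A
s_5 = Round(s_4, k_4) = 0x2F
s_6 = Round(s_5, k_5) = 0xEB
s_7 = Round(s_6, k_6) = 0x0D
s_8 = Round(s_7, k_7) = 0xFC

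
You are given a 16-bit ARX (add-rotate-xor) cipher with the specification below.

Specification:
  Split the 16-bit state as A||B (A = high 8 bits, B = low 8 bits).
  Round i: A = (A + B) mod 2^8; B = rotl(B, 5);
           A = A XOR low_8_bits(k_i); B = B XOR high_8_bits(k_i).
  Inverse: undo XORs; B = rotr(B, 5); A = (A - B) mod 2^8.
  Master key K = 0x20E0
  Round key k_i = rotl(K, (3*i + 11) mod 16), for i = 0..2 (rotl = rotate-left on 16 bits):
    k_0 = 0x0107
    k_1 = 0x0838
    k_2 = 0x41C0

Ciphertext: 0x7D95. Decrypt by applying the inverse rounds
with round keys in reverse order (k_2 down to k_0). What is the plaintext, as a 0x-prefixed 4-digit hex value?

0x1AA3

s_0 = ciphertext = 0x7D95
s_1 = InvRound(s_0, k_2) = 0x17A6
s_2 = InvRound(s_1, k_1) = 0xBA75
s_3 = InvRound(s_2, k_0) = 0x1AA3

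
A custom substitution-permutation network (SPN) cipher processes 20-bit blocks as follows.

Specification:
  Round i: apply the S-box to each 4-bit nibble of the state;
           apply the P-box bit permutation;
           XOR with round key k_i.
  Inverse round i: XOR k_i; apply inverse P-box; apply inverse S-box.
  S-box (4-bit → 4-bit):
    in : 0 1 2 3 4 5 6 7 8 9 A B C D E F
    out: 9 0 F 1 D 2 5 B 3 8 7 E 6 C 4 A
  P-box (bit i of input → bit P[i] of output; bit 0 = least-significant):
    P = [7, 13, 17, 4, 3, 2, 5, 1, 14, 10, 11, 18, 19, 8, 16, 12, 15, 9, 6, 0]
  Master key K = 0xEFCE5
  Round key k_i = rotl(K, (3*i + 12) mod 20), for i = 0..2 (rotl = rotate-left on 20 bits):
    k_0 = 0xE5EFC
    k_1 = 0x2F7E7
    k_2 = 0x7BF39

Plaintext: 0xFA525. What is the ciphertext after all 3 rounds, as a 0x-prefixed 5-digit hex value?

s_0 = plaintext = 0xFA525
s_1 = Round(s_0, k_0) = 0x779D3
s_2 = Round(s_1, k_1) = 0xE6444
s_3 = Round(s_2, k_2) = 0x8F7C3

0x8F7C3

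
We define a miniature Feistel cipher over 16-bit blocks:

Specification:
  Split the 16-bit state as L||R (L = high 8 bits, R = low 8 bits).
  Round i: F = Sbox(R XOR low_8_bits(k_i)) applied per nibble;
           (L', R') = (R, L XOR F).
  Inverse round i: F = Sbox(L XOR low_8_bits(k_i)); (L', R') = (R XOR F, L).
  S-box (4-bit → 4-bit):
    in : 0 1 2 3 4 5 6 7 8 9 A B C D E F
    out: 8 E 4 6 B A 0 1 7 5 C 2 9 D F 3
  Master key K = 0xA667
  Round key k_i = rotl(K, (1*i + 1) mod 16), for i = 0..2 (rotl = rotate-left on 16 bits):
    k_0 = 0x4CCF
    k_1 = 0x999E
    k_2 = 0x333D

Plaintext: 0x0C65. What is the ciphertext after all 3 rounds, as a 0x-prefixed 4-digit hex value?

s_0 = plaintext = 0x0C65
s_1 = Round(s_0, k_0) = 0x65C0
s_2 = Round(s_1, k_1) = 0xC0CA
s_3 = Round(s_2, k_2) = 0xCAF1

0xCAF1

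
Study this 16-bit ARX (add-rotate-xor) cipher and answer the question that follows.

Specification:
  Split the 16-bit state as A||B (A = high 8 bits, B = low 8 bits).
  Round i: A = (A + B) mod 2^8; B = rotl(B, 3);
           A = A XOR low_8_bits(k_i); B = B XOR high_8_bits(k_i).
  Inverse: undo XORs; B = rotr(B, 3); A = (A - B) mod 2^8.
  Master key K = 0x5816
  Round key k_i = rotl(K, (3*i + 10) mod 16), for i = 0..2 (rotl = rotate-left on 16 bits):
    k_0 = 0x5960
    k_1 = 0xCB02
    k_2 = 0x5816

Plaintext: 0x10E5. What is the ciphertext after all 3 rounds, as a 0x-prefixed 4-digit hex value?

s_0 = plaintext = 0x10E5
s_1 = Round(s_0, k_0) = 0x9576
s_2 = Round(s_1, k_1) = 0x0978
s_3 = Round(s_2, k_2) = 0x979B

0x979B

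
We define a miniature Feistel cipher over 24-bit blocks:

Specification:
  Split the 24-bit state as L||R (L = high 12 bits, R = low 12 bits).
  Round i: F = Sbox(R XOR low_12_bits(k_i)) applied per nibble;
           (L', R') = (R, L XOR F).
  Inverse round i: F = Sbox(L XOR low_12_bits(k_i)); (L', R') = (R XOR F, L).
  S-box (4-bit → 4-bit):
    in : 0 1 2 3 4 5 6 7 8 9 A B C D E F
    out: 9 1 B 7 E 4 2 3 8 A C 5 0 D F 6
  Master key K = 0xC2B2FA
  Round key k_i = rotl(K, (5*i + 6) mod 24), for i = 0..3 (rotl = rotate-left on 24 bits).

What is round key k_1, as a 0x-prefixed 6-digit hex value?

0x97D615

K = 0xC2B2FA
k_0 = rotl(K, (5*0+6) mod 24) = rotl(K, 6) = 0xACBEB0
k_1 = rotl(K, (5*1+6) mod 24) = rotl(K, 11) = 0x97D615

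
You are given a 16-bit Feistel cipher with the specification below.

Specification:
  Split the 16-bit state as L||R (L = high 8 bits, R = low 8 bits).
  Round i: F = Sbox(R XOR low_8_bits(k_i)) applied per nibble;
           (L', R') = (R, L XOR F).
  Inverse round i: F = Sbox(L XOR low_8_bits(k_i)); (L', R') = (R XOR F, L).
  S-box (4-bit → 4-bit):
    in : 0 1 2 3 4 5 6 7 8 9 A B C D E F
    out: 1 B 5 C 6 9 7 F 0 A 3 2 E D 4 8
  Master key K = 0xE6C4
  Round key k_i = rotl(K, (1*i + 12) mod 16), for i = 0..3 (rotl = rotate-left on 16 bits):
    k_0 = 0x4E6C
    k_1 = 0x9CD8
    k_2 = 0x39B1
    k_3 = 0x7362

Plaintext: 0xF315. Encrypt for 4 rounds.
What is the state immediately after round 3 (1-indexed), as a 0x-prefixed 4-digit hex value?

0xCEF1

s_0 = plaintext = 0xF315
s_1 = Round(s_0, k_0) = 0x1509
s_2 = Round(s_1, k_1) = 0x09CE
s_3 = Round(s_2, k_2) = 0xCEF1
s_4 = Round(s_3, k_3) = 0xF162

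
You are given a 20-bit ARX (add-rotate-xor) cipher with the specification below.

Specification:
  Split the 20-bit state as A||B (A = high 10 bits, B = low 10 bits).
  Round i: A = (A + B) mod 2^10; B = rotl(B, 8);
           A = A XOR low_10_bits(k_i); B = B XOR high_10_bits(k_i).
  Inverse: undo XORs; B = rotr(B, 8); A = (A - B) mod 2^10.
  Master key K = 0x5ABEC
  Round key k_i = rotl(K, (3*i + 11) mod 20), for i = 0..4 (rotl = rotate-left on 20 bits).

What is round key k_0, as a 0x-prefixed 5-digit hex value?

0xF62D5

K = 0x5ABEC
k_0 = rotl(K, (3*0+11) mod 20) = rotl(K, 11) = 0xF62D5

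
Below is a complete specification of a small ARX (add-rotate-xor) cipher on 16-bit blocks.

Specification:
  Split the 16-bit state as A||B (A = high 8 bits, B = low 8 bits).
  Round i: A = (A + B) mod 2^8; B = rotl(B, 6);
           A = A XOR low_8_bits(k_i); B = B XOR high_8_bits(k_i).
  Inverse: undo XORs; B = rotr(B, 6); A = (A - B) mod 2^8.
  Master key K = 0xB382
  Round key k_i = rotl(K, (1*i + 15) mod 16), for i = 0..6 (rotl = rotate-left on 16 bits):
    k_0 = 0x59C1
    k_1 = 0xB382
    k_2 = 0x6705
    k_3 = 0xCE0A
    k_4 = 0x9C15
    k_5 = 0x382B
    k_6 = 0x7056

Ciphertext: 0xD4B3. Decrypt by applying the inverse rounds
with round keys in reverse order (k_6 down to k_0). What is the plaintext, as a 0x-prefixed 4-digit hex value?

s_0 = ciphertext = 0xD4B3
s_1 = InvRound(s_0, k_6) = 0x730F
s_2 = InvRound(s_1, k_5) = 0x7CDC
s_3 = InvRound(s_2, k_4) = 0x6801
s_4 = InvRound(s_3, k_3) = 0x233F
s_5 = InvRound(s_4, k_2) = 0xC561
s_6 = InvRound(s_5, k_1) = 0xFC4B
s_7 = InvRound(s_6, k_0) = 0xF548

0xF548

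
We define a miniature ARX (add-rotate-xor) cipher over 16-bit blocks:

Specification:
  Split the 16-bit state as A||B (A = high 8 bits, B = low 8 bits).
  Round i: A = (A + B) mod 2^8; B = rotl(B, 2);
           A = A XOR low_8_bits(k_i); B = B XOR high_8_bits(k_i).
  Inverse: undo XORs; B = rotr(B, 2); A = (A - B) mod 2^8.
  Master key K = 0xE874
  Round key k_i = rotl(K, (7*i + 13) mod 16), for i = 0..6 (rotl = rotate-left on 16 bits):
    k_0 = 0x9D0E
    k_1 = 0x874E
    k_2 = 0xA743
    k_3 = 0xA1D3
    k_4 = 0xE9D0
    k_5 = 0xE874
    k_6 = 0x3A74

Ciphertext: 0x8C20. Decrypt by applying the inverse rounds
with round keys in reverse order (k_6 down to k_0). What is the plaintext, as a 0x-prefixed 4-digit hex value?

0x19BC

s_0 = ciphertext = 0x8C20
s_1 = InvRound(s_0, k_6) = 0x7286
s_2 = InvRound(s_1, k_5) = 0x6B9B
s_3 = InvRound(s_2, k_4) = 0x1F9C
s_4 = InvRound(s_3, k_3) = 0x7D4F
s_5 = InvRound(s_4, k_2) = 0x043A
s_6 = InvRound(s_5, k_1) = 0xDB6F
s_7 = InvRound(s_6, k_0) = 0x19BC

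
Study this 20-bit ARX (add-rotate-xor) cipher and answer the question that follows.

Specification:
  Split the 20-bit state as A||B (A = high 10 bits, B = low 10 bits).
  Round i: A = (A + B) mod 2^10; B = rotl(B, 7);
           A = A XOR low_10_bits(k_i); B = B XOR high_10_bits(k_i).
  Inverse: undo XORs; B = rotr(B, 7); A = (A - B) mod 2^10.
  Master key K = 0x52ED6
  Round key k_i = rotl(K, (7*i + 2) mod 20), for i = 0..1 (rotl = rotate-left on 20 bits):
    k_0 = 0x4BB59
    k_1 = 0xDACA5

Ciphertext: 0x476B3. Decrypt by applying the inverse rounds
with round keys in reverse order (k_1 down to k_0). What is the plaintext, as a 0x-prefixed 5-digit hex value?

s_0 = ciphertext = 0x476B3
s_1 = InvRound(s_0, k_1) = 0xBD6C3
s_2 = InvRound(s_1, k_0) = 0x8F76F

0x8F76F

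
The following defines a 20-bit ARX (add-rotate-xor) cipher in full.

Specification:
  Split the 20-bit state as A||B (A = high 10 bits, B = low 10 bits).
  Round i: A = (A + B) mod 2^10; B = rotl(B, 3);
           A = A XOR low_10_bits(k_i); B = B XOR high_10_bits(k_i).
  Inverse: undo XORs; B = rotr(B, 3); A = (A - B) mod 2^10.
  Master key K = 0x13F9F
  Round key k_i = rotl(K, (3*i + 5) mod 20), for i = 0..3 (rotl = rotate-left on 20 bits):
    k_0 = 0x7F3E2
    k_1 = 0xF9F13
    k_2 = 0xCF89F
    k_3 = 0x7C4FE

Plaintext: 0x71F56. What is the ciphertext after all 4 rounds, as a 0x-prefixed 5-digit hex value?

s_0 = plaintext = 0x71F56
s_1 = Round(s_0, k_0) = 0xBFF4A
s_2 = Round(s_1, k_1) = 0x569B1
s_3 = Round(s_2, k_2) = 0xE52B5
s_4 = Round(s_3, k_3) = 0xADC5C

0xADC5C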